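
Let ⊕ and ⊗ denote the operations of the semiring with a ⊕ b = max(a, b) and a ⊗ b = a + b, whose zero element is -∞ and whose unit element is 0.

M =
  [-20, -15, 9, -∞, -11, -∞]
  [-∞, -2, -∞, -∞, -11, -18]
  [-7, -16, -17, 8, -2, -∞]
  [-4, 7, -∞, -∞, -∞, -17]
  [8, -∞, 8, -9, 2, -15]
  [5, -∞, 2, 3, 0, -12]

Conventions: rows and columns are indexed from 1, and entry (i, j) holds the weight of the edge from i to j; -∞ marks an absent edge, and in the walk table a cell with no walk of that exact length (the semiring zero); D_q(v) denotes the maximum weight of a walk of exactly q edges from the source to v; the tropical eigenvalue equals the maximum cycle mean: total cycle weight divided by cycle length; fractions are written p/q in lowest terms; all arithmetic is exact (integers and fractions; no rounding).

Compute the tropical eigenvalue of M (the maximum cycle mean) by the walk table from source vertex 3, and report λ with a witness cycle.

q=0: [-∞, -∞, 0, -∞, -∞, -∞]
q=1: [-7, -16, -17, 8, -2, -∞]
q=2: [6, 15, 6, -9, 0, -9]
q=3: [8, 13, 15, 14, 4, -3]
q=4: [12, 21, 17, 23, 13, -3]
q=5: [21, 30, 21, 25, 15, 6]
q=6: [23, 32, 30, 29, 19, 12]
Optimal cycle mean attained by: cycle 1->3->5->1, total 9 + (-2) + 8, length 3.
Answer: λ = 5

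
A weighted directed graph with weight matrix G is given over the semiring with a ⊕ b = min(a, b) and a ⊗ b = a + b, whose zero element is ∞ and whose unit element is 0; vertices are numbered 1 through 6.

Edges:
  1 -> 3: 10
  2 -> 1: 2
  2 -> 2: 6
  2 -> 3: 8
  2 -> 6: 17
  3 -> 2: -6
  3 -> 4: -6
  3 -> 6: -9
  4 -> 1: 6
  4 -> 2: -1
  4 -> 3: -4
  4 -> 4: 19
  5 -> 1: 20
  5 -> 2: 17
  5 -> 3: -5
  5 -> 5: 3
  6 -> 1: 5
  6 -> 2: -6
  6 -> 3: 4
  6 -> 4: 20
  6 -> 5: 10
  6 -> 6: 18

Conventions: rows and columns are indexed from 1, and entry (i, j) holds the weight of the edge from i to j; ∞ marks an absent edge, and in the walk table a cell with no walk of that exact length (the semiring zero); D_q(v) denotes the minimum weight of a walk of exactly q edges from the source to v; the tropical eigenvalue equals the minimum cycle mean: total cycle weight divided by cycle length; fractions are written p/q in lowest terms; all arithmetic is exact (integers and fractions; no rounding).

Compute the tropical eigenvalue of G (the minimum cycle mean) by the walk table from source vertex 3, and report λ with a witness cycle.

q=0: [∞, ∞, 0, ∞, ∞, ∞]
q=1: [∞, -6, ∞, -6, ∞, -9]
q=2: [-4, -15, -10, 11, 1, 9]
q=3: [-13, -16, -7, -16, 4, -19]
q=4: [-14, -25, -20, -13, -9, -16]
q=5: [-23, -26, -17, -26, -6, -29]
q=6: [-24, -35, -30, -23, -19, -26]
Optimal cycle mean attained by: cycle 3->4->3, total (-6) + (-4), length 2.
Answer: λ = -5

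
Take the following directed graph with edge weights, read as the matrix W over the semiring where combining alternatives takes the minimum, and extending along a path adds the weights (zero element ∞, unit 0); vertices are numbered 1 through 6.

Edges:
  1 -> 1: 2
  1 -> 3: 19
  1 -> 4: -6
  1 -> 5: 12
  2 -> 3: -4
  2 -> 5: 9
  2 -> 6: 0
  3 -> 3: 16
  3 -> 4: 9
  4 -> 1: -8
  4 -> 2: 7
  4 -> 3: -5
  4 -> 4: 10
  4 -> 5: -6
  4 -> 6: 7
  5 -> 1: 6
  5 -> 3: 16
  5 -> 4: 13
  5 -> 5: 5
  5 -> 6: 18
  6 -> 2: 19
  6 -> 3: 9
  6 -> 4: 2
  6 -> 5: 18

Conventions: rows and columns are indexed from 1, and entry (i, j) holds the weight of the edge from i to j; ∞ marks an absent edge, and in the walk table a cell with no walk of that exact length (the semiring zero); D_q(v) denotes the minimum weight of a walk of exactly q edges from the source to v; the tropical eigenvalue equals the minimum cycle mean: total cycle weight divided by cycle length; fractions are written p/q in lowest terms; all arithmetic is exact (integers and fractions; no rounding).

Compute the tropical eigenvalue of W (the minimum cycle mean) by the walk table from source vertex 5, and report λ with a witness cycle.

q=0: [∞, ∞, ∞, ∞, 0, ∞]
q=1: [6, ∞, 16, 13, 5, 18]
q=2: [5, 20, 8, 0, 7, 20]
q=3: [-8, 7, -5, -1, -6, 7]
q=4: [-9, 6, -6, -14, -7, 6]
q=5: [-22, -7, -19, -15, -20, -7]
q=6: [-23, -8, -20, -28, -21, -8]
Optimal cycle mean attained by: cycle 1->4->1, total (-6) + (-8), length 2.
Answer: λ = -7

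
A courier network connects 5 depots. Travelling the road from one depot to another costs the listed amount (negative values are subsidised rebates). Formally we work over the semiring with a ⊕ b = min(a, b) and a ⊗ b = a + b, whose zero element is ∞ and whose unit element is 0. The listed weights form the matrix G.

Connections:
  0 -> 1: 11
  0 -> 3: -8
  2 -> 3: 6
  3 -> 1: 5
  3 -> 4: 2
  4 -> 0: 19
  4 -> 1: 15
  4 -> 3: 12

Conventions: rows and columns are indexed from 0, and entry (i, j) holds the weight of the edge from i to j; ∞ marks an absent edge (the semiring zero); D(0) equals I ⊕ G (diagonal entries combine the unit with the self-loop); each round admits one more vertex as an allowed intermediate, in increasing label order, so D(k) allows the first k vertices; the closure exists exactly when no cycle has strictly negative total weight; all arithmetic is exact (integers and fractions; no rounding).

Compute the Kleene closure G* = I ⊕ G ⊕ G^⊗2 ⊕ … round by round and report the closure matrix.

D(0):
  [0, 11, ∞, -8, ∞]
  [∞, 0, ∞, ∞, ∞]
  [∞, ∞, 0, 6, ∞]
  [∞, 5, ∞, 0, 2]
  [19, 15, ∞, 12, 0]
D(1):
  [0, 11, ∞, -8, ∞]
  [∞, 0, ∞, ∞, ∞]
  [∞, ∞, 0, 6, ∞]
  [∞, 5, ∞, 0, 2]
  [19, 15, ∞, 11, 0]
D(2):
  [0, 11, ∞, -8, ∞]
  [∞, 0, ∞, ∞, ∞]
  [∞, ∞, 0, 6, ∞]
  [∞, 5, ∞, 0, 2]
  [19, 15, ∞, 11, 0]
D(3):
  [0, 11, ∞, -8, ∞]
  [∞, 0, ∞, ∞, ∞]
  [∞, ∞, 0, 6, ∞]
  [∞, 5, ∞, 0, 2]
  [19, 15, ∞, 11, 0]
D(4):
  [0, -3, ∞, -8, -6]
  [∞, 0, ∞, ∞, ∞]
  [∞, 11, 0, 6, 8]
  [∞, 5, ∞, 0, 2]
  [19, 15, ∞, 11, 0]
D(5):
  [0, -3, ∞, -8, -6]
  [∞, 0, ∞, ∞, ∞]
  [27, 11, 0, 6, 8]
  [21, 5, ∞, 0, 2]
  [19, 15, ∞, 11, 0]
Answer: G* = [[0, -3, ∞, -8, -6], [∞, 0, ∞, ∞, ∞], [27, 11, 0, 6, 8], [21, 5, ∞, 0, 2], [19, 15, ∞, 11, 0]]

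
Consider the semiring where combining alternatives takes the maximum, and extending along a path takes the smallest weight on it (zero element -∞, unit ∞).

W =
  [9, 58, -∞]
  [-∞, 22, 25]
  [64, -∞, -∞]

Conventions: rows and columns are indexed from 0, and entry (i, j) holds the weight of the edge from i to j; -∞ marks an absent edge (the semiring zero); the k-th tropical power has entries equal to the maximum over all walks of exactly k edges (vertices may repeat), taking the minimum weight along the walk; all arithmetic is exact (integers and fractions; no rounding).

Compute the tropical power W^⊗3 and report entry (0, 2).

W^⊗2:
  [9, 22, 25]
  [25, 22, 22]
  [9, 58, -∞]
W^⊗3:
  [25, 22, 22]
  [22, 25, 22]
  [9, 22, 25]
Key observation: the optimum is the walk 0->1->1->2, with weight 58 min 22 min 25 = 22.
Optimal value attained by: walk 0->1->1->2.
Answer: (W^⊗3)[0][2] = 22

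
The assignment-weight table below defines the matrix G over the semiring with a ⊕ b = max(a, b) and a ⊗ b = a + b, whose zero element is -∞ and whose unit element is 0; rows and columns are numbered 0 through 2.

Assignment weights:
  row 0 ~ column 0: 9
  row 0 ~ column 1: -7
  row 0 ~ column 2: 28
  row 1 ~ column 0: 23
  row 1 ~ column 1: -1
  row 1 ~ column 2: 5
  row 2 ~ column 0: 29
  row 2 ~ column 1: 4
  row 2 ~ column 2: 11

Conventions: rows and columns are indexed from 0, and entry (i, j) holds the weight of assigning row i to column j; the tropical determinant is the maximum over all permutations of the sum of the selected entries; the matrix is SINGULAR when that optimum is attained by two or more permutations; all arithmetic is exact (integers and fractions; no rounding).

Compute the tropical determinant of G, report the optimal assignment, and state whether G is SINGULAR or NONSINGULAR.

σ = (0, 1, 2): 9 + (-1) + 11 = 19
σ = (0, 2, 1): 9 + 5 + 4 = 18
σ = (1, 0, 2): (-7) + 23 + 11 = 27
σ = (1, 2, 0): (-7) + 5 + 29 = 27
σ = (2, 0, 1): 28 + 23 + 4 = 55
σ = (2, 1, 0): 28 + (-1) + 29 = 56
Optimal value attained by: σ = (2, 1, 0).
Answer: det⊕(G) = 56; verdict: NONSINGULAR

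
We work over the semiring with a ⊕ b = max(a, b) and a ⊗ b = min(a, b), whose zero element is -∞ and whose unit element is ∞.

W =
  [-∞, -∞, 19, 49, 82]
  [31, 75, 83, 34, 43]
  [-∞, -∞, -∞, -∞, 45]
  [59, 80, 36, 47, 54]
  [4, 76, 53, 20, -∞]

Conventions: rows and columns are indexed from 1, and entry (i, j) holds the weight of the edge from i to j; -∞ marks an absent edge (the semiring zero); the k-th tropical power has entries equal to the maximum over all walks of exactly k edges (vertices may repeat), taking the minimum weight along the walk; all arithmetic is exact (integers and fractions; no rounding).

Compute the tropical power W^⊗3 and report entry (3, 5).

W^⊗2:
  [49, 76, 53, 47, 49]
  [34, 75, 75, 34, 45]
  [4, 45, 45, 20, -∞]
  [47, 75, 80, 49, 59]
  [31, 75, 76, 34, 45]
W^⊗3:
  [47, 75, 76, 49, 49]
  [34, 75, 75, 34, 45]
  [31, 45, 45, 34, 45]
  [49, 75, 75, 47, 49]
  [34, 75, 75, 34, 45]
Key observation: the optimum is the walk 3->5->3->5, with weight 45 min 53 min 45 = 45.
Optimal value attained by: walk 3->5->3->5.
Answer: (W^⊗3)[3][5] = 45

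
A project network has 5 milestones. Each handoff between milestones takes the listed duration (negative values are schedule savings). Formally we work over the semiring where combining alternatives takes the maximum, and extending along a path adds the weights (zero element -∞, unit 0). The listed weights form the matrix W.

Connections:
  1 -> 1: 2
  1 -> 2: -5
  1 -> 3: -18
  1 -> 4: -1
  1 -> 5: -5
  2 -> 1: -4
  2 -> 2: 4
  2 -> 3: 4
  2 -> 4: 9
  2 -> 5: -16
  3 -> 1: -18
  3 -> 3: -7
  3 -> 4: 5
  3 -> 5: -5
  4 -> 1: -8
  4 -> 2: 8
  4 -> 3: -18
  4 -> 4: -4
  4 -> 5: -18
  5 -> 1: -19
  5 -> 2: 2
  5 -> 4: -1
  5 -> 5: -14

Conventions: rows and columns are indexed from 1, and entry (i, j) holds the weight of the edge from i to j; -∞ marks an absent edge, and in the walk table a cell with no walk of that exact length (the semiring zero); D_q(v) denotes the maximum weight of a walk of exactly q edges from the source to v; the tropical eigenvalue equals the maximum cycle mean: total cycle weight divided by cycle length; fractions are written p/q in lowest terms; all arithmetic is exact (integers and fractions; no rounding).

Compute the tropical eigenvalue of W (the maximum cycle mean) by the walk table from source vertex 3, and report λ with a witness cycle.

q=0: [-∞, -∞, 0, -∞, -∞]
q=1: [-18, -∞, -7, 5, -5]
q=2: [-3, 13, -13, 1, -12]
q=3: [9, 17, 17, 22, -3]
q=4: [14, 30, 21, 26, 12]
q=5: [26, 34, 34, 39, 16]
Optimal cycle mean attained by: cycle 2->4->2, total 9 + 8, length 2.
Answer: λ = 17/2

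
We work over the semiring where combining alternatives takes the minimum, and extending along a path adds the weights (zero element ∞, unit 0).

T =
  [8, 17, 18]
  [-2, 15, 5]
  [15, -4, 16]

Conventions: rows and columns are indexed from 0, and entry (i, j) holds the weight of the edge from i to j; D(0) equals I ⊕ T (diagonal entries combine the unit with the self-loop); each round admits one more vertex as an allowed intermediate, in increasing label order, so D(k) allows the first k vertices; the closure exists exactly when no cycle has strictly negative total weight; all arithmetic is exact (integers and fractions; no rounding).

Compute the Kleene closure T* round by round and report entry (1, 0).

D(0):
  [0, 17, 18]
  [-2, 0, 5]
  [15, -4, 0]
D(1):
  [0, 17, 18]
  [-2, 0, 5]
  [15, -4, 0]
D(2):
  [0, 17, 18]
  [-2, 0, 5]
  [-6, -4, 0]
D(3):
  [0, 14, 18]
  [-2, 0, 5]
  [-6, -4, 0]
Answer: T*[1][0] = -2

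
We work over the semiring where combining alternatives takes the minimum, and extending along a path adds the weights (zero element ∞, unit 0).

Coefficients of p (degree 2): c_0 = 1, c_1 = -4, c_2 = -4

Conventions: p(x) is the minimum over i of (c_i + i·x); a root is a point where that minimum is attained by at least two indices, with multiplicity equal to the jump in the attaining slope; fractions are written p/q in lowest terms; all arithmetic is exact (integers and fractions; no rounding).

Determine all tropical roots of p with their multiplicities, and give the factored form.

hull edge (i=0, c=1) to (i=1, c=-4): slope -5, span 1
hull edge (i=1, c=-4) to (i=2, c=-4): slope 0, span 1
Factored form: p(x) = -4 ⊗ (x ⊕ 0) ⊗ (x ⊕ 5)
Answer: roots = 0 (mult 1), 5 (mult 1)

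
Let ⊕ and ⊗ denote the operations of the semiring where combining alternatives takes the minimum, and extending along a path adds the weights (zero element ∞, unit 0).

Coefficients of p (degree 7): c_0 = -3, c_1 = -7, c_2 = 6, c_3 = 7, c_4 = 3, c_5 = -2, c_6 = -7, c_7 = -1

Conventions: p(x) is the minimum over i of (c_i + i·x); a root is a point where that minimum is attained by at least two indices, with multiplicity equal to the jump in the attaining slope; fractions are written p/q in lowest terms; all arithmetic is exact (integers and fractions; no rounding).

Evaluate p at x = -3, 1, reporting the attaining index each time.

p(-3) = min(-3+0·(-3)=-3, -7+1·(-3)=-10, 6+2·(-3)=0, 7+3·(-3)=-2, 3+4·(-3)=-9, -2+5·(-3)=-17, -7+6·(-3)=-25, -1+7·(-3)=-22) = -25 (attained by i=6)
p(1) = min(-3+0·1=-3, -7+1·1=-6, 6+2·1=8, 7+3·1=10, 3+4·1=7, -2+5·1=3, -7+6·1=-1, -1+7·1=6) = -6 (attained by i=1)
Answer: p(-3) = -25; p(1) = -6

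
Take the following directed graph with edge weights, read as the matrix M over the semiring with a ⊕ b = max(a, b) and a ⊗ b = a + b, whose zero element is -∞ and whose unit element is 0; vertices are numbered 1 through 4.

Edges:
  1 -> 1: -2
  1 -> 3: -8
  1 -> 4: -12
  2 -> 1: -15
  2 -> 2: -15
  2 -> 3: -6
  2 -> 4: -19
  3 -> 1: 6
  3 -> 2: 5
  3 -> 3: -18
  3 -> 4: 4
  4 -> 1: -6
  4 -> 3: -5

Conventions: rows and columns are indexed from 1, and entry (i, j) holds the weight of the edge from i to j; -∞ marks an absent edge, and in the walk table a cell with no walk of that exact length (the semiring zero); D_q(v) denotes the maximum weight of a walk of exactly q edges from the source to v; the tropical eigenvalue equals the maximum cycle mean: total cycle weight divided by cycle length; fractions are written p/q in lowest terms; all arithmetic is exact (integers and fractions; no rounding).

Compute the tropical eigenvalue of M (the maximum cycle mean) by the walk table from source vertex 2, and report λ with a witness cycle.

q=0: [-∞, 0, -∞, -∞]
q=1: [-15, -15, -6, -19]
q=2: [0, -1, -21, -2]
q=3: [-2, -16, -7, -12]
q=4: [-1, -2, -10, -3]
Optimal cycle mean attained by: cycle 2->3->2, total (-6) + 5, length 2.
Answer: λ = -1/2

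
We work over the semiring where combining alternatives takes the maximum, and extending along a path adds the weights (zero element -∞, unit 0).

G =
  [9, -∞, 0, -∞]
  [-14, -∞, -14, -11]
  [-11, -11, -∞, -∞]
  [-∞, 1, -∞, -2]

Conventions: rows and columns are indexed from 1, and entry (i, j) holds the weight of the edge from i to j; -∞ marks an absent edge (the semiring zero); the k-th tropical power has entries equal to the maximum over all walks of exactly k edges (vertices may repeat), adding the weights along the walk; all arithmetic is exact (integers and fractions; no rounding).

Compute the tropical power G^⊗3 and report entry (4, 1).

G^⊗2:
  [18, -11, 9, -∞]
  [-5, -10, -14, -13]
  [-2, -∞, -11, -22]
  [-13, -1, -13, -4]
G^⊗3:
  [27, -2, 18, -22]
  [4, -12, -5, -15]
  [7, -21, -2, -24]
  [-4, -3, -13, -6]
Key observation: the optimum is the walk 4->2->1->1, with weight 1 + (-14) + 9 = -4.
Optimal value attained by: walk 4->2->1->1.
Answer: (G^⊗3)[4][1] = -4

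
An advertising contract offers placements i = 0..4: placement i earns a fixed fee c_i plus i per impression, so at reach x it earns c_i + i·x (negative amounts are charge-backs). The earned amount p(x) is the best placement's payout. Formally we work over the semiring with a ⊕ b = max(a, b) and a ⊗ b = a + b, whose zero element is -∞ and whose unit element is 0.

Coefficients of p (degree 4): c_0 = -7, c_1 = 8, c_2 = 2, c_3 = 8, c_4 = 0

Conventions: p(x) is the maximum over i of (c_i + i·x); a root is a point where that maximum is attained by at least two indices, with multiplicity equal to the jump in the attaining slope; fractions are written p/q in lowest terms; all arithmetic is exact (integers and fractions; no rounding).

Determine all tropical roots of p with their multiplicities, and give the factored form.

hull edge (i=0, c=-7) to (i=1, c=8): slope 15, span 1
hull edge (i=1, c=8) to (i=3, c=8): slope 0, span 2
hull edge (i=3, c=8) to (i=4, c=0): slope -8, span 1
Factored form: p(x) = 0 ⊗ (x ⊕ (-15)) ⊗ (x ⊕ 0) ⊗ (x ⊕ 0) ⊗ (x ⊕ 8)
Answer: roots = -15 (mult 1), 0 (mult 2), 8 (mult 1)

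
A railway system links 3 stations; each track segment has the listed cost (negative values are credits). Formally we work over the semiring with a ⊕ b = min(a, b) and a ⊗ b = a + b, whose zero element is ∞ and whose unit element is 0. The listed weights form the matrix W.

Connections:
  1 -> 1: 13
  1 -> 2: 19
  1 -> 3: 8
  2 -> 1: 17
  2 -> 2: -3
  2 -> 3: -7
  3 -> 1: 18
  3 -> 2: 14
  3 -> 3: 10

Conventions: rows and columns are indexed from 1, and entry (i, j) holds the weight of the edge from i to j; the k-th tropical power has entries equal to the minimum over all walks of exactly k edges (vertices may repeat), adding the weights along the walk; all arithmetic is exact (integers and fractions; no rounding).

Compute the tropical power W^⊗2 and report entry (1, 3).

W^⊗2:
  [26, 16, 12]
  [11, -6, -10]
  [28, 11, 7]
Key observation: the optimum is the walk 1->2->3, with weight 19 + (-7) = 12.
Optimal value attained by: walk 1->2->3.
Answer: (W^⊗2)[1][3] = 12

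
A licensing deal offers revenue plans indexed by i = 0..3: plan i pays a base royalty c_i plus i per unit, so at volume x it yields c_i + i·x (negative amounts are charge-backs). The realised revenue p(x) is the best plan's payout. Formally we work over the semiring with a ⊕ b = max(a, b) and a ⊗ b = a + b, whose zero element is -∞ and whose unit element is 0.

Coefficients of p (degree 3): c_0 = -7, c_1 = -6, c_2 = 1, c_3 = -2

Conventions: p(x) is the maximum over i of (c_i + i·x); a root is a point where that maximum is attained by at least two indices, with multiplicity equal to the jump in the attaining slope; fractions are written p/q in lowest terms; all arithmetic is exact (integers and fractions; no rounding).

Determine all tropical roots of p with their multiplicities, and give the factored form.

hull edge (i=0, c=-7) to (i=2, c=1): slope 4, span 2
hull edge (i=2, c=1) to (i=3, c=-2): slope -3, span 1
Factored form: p(x) = -2 ⊗ (x ⊕ (-4)) ⊗ (x ⊕ (-4)) ⊗ (x ⊕ 3)
Answer: roots = -4 (mult 2), 3 (mult 1)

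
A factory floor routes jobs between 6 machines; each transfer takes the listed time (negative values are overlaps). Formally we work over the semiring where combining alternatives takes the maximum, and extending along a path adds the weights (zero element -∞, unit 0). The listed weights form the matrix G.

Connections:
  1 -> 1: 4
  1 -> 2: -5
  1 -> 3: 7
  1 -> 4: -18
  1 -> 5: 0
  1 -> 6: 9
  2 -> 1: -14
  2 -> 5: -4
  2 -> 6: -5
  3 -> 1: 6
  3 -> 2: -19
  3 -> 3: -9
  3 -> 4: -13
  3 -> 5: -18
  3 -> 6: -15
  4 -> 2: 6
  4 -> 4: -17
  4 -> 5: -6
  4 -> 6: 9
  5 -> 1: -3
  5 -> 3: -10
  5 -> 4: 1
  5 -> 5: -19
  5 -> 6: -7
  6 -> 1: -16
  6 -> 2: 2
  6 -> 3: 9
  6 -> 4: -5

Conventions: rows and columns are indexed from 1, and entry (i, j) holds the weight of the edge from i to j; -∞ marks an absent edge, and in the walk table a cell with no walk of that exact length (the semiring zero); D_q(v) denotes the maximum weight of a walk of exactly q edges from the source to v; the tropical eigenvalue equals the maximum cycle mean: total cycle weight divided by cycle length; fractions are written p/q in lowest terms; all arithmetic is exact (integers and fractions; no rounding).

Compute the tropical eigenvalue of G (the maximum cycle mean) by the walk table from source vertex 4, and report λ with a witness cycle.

q=0: [-∞, -∞, -∞, 0, -∞, -∞]
q=1: [-∞, 6, -∞, -17, -6, 9]
q=2: [-7, 11, 18, 4, 2, 1]
q=3: [24, 10, 10, 5, 7, 13]
q=4: [28, 19, 31, 8, 24, 33]
q=5: [37, 35, 42, 28, 28, 37]
q=6: [48, 39, 46, 32, 37, 46]
Optimal cycle mean attained by: cycle 1->6->3->1, total 9 + 9 + 6, length 3.
Answer: λ = 8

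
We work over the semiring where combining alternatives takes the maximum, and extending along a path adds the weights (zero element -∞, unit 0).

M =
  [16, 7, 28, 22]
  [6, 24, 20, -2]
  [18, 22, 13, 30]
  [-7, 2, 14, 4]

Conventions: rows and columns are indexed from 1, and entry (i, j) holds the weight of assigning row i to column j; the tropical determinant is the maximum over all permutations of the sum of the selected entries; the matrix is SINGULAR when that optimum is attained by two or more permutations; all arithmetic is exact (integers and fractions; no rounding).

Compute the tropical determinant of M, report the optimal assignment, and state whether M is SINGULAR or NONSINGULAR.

σ = (1, 2, 3, 4): 16 + 24 + 13 + 4 = 57
σ = (1, 2, 4, 3): 16 + 24 + 30 + 14 = 84
σ = (1, 3, 2, 4): 16 + 20 + 22 + 4 = 62
σ = (1, 3, 4, 2): 16 + 20 + 30 + 2 = 68
σ = (1, 4, 2, 3): 16 + (-2) + 22 + 14 = 50
σ = (1, 4, 3, 2): 16 + (-2) + 13 + 2 = 29
σ = (2, 1, 3, 4): 7 + 6 + 13 + 4 = 30
σ = (2, 1, 4, 3): 7 + 6 + 30 + 14 = 57
σ = (2, 3, 1, 4): 7 + 20 + 18 + 4 = 49
σ = (2, 3, 4, 1): 7 + 20 + 30 + (-7) = 50
σ = (2, 4, 1, 3): 7 + (-2) + 18 + 14 = 37
σ = (2, 4, 3, 1): 7 + (-2) + 13 + (-7) = 11
σ = (3, 1, 2, 4): 28 + 6 + 22 + 4 = 60
σ = (3, 1, 4, 2): 28 + 6 + 30 + 2 = 66
σ = (3, 2, 1, 4): 28 + 24 + 18 + 4 = 74
σ = (3, 2, 4, 1): 28 + 24 + 30 + (-7) = 75
σ = (3, 4, 1, 2): 28 + (-2) + 18 + 2 = 46
σ = (3, 4, 2, 1): 28 + (-2) + 22 + (-7) = 41
σ = (4, 1, 2, 3): 22 + 6 + 22 + 14 = 64
σ = (4, 1, 3, 2): 22 + 6 + 13 + 2 = 43
σ = (4, 2, 1, 3): 22 + 24 + 18 + 14 = 78
σ = (4, 2, 3, 1): 22 + 24 + 13 + (-7) = 52
σ = (4, 3, 1, 2): 22 + 20 + 18 + 2 = 62
σ = (4, 3, 2, 1): 22 + 20 + 22 + (-7) = 57
Optimal value attained by: σ = (1, 2, 4, 3).
Answer: det⊕(M) = 84; verdict: NONSINGULAR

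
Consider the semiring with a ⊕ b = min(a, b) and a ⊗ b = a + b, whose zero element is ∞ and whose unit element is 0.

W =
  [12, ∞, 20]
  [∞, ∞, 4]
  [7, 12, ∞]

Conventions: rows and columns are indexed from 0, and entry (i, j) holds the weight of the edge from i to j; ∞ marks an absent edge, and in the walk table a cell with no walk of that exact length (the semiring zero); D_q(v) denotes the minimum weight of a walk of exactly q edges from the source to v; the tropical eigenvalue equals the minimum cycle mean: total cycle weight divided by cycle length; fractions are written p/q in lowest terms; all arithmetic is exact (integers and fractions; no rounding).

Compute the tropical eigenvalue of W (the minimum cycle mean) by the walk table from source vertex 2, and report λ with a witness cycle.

q=0: [∞, ∞, 0]
q=1: [7, 12, ∞]
q=2: [19, ∞, 16]
q=3: [23, 28, 39]
Optimal cycle mean attained by: cycle 1->2->1, total 4 + 12, length 2.
Answer: λ = 8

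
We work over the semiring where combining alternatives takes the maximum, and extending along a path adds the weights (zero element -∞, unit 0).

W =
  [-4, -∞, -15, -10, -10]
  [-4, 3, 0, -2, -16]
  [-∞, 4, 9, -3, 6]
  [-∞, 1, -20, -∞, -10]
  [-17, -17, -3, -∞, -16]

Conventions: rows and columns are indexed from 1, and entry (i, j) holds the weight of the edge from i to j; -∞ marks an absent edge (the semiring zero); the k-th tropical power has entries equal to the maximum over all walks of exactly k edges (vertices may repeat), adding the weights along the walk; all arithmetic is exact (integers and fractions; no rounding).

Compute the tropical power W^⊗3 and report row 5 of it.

W^⊗2:
  [-8, -9, -6, -14, -9]
  [-1, 6, 9, 1, 6]
  [0, 13, 18, 6, 15]
  [-3, 4, 1, -1, -14]
  [-21, 1, 6, -6, 3]
W^⊗3:
  [-12, -2, 3, -9, 0]
  [2, 13, 18, 6, 15]
  [9, 22, 27, 15, 24]
  [0, 7, 10, 2, 7]
  [-3, 10, 15, 3, 12]
Answer: row 5 of W^⊗3 = [-3, 10, 15, 3, 12]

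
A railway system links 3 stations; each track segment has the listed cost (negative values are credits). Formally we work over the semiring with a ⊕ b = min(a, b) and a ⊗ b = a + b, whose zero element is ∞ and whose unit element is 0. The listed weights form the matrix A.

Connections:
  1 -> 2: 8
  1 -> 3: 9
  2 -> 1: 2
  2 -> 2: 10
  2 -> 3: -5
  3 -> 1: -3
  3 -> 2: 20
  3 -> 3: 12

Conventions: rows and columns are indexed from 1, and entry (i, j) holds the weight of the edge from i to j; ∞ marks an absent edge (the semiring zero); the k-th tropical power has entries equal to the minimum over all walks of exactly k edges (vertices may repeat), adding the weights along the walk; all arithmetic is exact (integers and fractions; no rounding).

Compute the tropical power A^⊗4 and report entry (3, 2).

A^⊗2:
  [6, 18, 3]
  [-8, 10, 5]
  [9, 5, 6]
A^⊗3:
  [0, 14, 13]
  [2, 0, 1]
  [3, 15, 0]
A^⊗4:
  [10, 8, 9]
  [-2, 10, -5]
  [-3, 11, 10]
Key observation: the optimum is the walk 3->1->3->1->2, with weight (-3) + 9 + (-3) + 8 = 11.
Optimal value attained by: walk 3->1->3->1->2.
Answer: (A^⊗4)[3][2] = 11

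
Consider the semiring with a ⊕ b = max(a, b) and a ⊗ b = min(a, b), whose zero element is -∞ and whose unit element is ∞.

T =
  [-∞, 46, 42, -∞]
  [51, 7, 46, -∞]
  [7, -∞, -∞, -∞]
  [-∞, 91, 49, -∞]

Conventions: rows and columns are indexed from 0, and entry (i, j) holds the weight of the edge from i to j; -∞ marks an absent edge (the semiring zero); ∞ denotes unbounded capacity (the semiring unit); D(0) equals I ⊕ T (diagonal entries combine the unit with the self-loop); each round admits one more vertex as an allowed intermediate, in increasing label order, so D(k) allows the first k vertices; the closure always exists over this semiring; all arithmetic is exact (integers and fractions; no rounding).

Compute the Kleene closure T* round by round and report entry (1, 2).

D(0):
  [∞, 46, 42, -∞]
  [51, ∞, 46, -∞]
  [7, -∞, ∞, -∞]
  [-∞, 91, 49, ∞]
D(1):
  [∞, 46, 42, -∞]
  [51, ∞, 46, -∞]
  [7, 7, ∞, -∞]
  [-∞, 91, 49, ∞]
D(2):
  [∞, 46, 46, -∞]
  [51, ∞, 46, -∞]
  [7, 7, ∞, -∞]
  [51, 91, 49, ∞]
D(3):
  [∞, 46, 46, -∞]
  [51, ∞, 46, -∞]
  [7, 7, ∞, -∞]
  [51, 91, 49, ∞]
D(4):
  [∞, 46, 46, -∞]
  [51, ∞, 46, -∞]
  [7, 7, ∞, -∞]
  [51, 91, 49, ∞]
Answer: T*[1][2] = 46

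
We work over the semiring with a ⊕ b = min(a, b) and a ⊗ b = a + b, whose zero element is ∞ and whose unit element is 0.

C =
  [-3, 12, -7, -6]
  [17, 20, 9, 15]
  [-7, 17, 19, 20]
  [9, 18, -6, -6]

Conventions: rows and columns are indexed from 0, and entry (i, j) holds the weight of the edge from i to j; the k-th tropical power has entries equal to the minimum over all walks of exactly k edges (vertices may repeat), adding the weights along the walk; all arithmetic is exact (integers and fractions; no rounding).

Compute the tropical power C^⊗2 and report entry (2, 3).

C^⊗2:
  [-14, 9, -12, -12]
  [2, 26, 9, 9]
  [-10, 5, -14, -13]
  [-13, 11, -12, -12]
Key observation: the optimum is the walk 2->0->3, with weight (-7) + (-6) = -13.
Optimal value attained by: walk 2->0->3.
Answer: (C^⊗2)[2][3] = -13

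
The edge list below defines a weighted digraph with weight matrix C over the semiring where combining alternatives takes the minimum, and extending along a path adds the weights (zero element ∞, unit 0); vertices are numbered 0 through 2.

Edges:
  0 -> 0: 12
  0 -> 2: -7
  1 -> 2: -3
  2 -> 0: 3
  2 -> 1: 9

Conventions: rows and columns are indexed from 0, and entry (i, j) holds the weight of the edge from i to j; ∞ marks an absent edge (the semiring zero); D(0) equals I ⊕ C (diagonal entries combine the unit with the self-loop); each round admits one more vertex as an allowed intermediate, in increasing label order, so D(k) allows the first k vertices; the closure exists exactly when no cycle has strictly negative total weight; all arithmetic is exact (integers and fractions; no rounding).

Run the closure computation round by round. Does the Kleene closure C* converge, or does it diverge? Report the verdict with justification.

D(0):
  [0, ∞, -7]
  [∞, 0, -3]
  [3, 9, 0]
Detection: at round 1, diagonal entry (2, 2) turns strictly negative.
Key observation: the cycle 2->0->2 has total weight 3 + (-7), which is strictly negative.
Answer: DIVERGES — negative cycle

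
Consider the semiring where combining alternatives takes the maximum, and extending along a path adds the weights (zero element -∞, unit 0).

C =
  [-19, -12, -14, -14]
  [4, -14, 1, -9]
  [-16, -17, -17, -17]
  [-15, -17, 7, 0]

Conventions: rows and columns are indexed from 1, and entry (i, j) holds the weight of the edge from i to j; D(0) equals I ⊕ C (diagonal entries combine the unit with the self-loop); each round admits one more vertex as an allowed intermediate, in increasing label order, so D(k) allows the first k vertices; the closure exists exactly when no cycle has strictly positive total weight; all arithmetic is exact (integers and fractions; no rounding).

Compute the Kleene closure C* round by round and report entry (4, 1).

D(0):
  [0, -12, -14, -14]
  [4, 0, 1, -9]
  [-16, -17, 0, -17]
  [-15, -17, 7, 0]
D(1):
  [0, -12, -14, -14]
  [4, 0, 1, -9]
  [-16, -17, 0, -17]
  [-15, -17, 7, 0]
D(2):
  [0, -12, -11, -14]
  [4, 0, 1, -9]
  [-13, -17, 0, -17]
  [-13, -17, 7, 0]
D(3):
  [0, -12, -11, -14]
  [4, 0, 1, -9]
  [-13, -17, 0, -17]
  [-6, -10, 7, 0]
D(4):
  [0, -12, -7, -14]
  [4, 0, 1, -9]
  [-13, -17, 0, -17]
  [-6, -10, 7, 0]
Answer: C*[4][1] = -6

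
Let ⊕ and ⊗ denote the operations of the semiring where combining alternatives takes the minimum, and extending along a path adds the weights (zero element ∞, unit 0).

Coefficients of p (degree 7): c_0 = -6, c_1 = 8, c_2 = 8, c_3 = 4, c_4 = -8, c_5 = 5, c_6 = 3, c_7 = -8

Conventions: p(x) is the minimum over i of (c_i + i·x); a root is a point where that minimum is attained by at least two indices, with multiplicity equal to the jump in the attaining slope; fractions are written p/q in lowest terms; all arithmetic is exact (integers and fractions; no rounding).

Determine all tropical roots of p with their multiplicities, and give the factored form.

hull edge (i=0, c=-6) to (i=4, c=-8): slope -1/2, span 4
hull edge (i=4, c=-8) to (i=7, c=-8): slope 0, span 3
Factored form: p(x) = -8 ⊗ (x ⊕ 0) ⊗ (x ⊕ 0) ⊗ (x ⊕ 0) ⊗ (x ⊕ 1/2) ⊗ (x ⊕ 1/2) ⊗ (x ⊕ 1/2) ⊗ (x ⊕ 1/2)
Answer: roots = 0 (mult 3), 1/2 (mult 4)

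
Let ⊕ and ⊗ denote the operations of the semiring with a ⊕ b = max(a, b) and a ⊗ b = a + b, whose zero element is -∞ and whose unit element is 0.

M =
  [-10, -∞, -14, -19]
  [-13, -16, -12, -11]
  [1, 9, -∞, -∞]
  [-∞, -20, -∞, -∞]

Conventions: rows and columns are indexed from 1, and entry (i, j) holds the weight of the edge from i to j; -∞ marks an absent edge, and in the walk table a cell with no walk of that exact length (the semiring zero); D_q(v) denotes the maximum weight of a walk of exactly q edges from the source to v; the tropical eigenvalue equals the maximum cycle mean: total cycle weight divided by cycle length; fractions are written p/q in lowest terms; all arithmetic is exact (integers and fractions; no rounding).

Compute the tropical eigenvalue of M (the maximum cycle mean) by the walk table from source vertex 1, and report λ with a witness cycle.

q=0: [0, -∞, -∞, -∞]
q=1: [-10, -∞, -14, -19]
q=2: [-13, -5, -24, -29]
q=3: [-18, -15, -17, -16]
q=4: [-16, -8, -27, -26]
Optimal cycle mean attained by: cycle 2->3->2, total (-12) + 9, length 2.
Answer: λ = -3/2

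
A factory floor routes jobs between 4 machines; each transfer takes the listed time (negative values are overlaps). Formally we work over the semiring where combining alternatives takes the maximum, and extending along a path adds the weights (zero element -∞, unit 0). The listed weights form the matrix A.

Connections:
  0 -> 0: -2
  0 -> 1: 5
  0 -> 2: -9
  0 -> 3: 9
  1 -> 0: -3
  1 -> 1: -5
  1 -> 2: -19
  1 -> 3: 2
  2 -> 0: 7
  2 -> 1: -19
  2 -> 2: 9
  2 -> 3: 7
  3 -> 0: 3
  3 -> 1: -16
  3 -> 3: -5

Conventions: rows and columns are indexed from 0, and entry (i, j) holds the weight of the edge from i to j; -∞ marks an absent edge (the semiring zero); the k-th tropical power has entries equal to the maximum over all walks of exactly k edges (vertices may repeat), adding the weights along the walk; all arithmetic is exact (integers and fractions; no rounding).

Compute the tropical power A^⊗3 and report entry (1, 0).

A^⊗2:
  [12, 3, 0, 7]
  [5, 2, -10, 6]
  [16, 12, 18, 16]
  [1, 8, -6, 12]
A^⊗3:
  [10, 17, 9, 21]
  [9, 10, -1, 14]
  [25, 21, 27, 25]
  [15, 6, 3, 10]
Key observation: the optimum is the walk 1->0->3->0, with weight (-3) + 9 + 3 = 9.
Optimal value attained by: walk 1->0->3->0.
Answer: (A^⊗3)[1][0] = 9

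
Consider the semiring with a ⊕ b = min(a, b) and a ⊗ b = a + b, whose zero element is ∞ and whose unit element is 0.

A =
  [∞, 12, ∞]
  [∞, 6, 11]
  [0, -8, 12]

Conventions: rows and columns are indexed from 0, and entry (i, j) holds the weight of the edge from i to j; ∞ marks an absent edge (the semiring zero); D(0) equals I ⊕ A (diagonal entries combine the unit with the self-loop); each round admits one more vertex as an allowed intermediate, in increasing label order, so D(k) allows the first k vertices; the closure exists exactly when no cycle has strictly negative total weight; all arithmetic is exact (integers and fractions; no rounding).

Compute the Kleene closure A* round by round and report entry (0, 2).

D(0):
  [0, 12, ∞]
  [∞, 0, 11]
  [0, -8, 0]
D(1):
  [0, 12, ∞]
  [∞, 0, 11]
  [0, -8, 0]
D(2):
  [0, 12, 23]
  [∞, 0, 11]
  [0, -8, 0]
D(3):
  [0, 12, 23]
  [11, 0, 11]
  [0, -8, 0]
Answer: A*[0][2] = 23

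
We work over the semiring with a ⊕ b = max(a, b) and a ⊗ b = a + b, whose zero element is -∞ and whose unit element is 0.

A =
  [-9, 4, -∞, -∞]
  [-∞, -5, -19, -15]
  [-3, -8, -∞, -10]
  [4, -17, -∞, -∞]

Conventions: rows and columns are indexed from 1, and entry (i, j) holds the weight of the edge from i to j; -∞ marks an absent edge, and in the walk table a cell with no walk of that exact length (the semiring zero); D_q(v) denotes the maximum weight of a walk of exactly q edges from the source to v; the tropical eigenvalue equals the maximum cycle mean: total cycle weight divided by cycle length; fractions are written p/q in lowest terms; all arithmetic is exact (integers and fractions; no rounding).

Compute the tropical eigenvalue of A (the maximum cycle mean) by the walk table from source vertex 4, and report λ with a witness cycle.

q=0: [-∞, -∞, -∞, 0]
q=1: [4, -17, -∞, -∞]
q=2: [-5, 8, -36, -32]
q=3: [-14, 3, -11, -7]
q=4: [-3, -2, -16, -12]
Optimal cycle mean attained by: cycle 1->2->4->1, total 4 + (-15) + 4, length 3.
Answer: λ = -7/3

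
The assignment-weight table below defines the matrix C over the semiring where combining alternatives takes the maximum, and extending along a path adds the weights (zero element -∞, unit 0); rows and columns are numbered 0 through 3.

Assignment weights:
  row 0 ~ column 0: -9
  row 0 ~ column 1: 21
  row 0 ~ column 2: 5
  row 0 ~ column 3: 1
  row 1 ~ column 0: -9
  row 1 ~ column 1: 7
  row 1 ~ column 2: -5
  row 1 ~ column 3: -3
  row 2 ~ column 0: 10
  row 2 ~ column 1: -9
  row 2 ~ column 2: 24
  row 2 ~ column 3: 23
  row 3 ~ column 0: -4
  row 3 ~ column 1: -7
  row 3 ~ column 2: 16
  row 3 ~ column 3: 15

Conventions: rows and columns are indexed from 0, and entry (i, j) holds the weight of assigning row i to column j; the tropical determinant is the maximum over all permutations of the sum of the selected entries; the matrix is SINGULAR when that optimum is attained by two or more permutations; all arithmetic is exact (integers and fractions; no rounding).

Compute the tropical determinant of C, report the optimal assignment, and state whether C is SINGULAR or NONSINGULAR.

σ = (0, 1, 2, 3): (-9) + 7 + 24 + 15 = 37
σ = (0, 1, 3, 2): (-9) + 7 + 23 + 16 = 37
σ = (0, 2, 1, 3): (-9) + (-5) + (-9) + 15 = -8
σ = (0, 2, 3, 1): (-9) + (-5) + 23 + (-7) = 2
σ = (0, 3, 1, 2): (-9) + (-3) + (-9) + 16 = -5
σ = (0, 3, 2, 1): (-9) + (-3) + 24 + (-7) = 5
σ = (1, 0, 2, 3): 21 + (-9) + 24 + 15 = 51
σ = (1, 0, 3, 2): 21 + (-9) + 23 + 16 = 51
σ = (1, 2, 0, 3): 21 + (-5) + 10 + 15 = 41
σ = (1, 2, 3, 0): 21 + (-5) + 23 + (-4) = 35
σ = (1, 3, 0, 2): 21 + (-3) + 10 + 16 = 44
σ = (1, 3, 2, 0): 21 + (-3) + 24 + (-4) = 38
σ = (2, 0, 1, 3): 5 + (-9) + (-9) + 15 = 2
σ = (2, 0, 3, 1): 5 + (-9) + 23 + (-7) = 12
σ = (2, 1, 0, 3): 5 + 7 + 10 + 15 = 37
σ = (2, 1, 3, 0): 5 + 7 + 23 + (-4) = 31
σ = (2, 3, 0, 1): 5 + (-3) + 10 + (-7) = 5
σ = (2, 3, 1, 0): 5 + (-3) + (-9) + (-4) = -11
σ = (3, 0, 1, 2): 1 + (-9) + (-9) + 16 = -1
σ = (3, 0, 2, 1): 1 + (-9) + 24 + (-7) = 9
σ = (3, 1, 0, 2): 1 + 7 + 10 + 16 = 34
σ = (3, 1, 2, 0): 1 + 7 + 24 + (-4) = 28
σ = (3, 2, 0, 1): 1 + (-5) + 10 + (-7) = -1
σ = (3, 2, 1, 0): 1 + (-5) + (-9) + (-4) = -17
Optimal value attained by: σ = (1, 0, 2, 3).
Answer: det⊕(C) = 51; verdict: SINGULAR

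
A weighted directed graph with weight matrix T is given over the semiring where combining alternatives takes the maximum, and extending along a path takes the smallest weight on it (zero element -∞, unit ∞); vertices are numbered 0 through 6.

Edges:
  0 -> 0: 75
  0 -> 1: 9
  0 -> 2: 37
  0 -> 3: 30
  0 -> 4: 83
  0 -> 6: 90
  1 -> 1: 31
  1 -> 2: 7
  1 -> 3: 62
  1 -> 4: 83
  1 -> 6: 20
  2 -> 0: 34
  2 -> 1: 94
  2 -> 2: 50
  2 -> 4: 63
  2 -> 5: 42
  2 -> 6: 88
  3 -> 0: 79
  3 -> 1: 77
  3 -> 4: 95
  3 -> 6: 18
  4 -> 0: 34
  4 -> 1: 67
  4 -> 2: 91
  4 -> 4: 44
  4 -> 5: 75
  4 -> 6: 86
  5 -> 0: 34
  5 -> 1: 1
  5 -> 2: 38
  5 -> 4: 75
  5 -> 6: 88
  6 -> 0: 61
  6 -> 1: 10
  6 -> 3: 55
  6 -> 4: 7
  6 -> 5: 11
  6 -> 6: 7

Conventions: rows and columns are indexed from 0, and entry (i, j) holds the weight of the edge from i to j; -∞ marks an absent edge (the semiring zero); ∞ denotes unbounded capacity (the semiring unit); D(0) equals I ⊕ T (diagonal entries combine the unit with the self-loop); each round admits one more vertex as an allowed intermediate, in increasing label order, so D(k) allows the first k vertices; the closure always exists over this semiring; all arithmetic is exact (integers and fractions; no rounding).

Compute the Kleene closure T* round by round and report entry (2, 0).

D(0):
  [∞, 9, 37, 30, 83, -∞, 90]
  [-∞, ∞, 7, 62, 83, -∞, 20]
  [34, 94, ∞, -∞, 63, 42, 88]
  [79, 77, -∞, ∞, 95, -∞, 18]
  [34, 67, 91, -∞, ∞, 75, 86]
  [34, 1, 38, -∞, 75, ∞, 88]
  [61, 10, -∞, 55, 7, 11, ∞]
D(1):
  [∞, 9, 37, 30, 83, -∞, 90]
  [-∞, ∞, 7, 62, 83, -∞, 20]
  [34, 94, ∞, 30, 63, 42, 88]
  [79, 77, 37, ∞, 95, -∞, 79]
  [34, 67, 91, 30, ∞, 75, 86]
  [34, 9, 38, 30, 75, ∞, 88]
  [61, 10, 37, 55, 61, 11, ∞]
D(2):
  [∞, 9, 37, 30, 83, -∞, 90]
  [-∞, ∞, 7, 62, 83, -∞, 20]
  [34, 94, ∞, 62, 83, 42, 88]
  [79, 77, 37, ∞, 95, -∞, 79]
  [34, 67, 91, 62, ∞, 75, 86]
  [34, 9, 38, 30, 75, ∞, 88]
  [61, 10, 37, 55, 61, 11, ∞]
D(3):
  [∞, 37, 37, 37, 83, 37, 90]
  [7, ∞, 7, 62, 83, 7, 20]
  [34, 94, ∞, 62, 83, 42, 88]
  [79, 77, 37, ∞, 95, 37, 79]
  [34, 91, 91, 62, ∞, 75, 88]
  [34, 38, 38, 38, 75, ∞, 88]
  [61, 37, 37, 55, 61, 37, ∞]
D(4):
  [∞, 37, 37, 37, 83, 37, 90]
  [62, ∞, 37, 62, 83, 37, 62]
  [62, 94, ∞, 62, 83, 42, 88]
  [79, 77, 37, ∞, 95, 37, 79]
  [62, 91, 91, 62, ∞, 75, 88]
  [38, 38, 38, 38, 75, ∞, 88]
  [61, 55, 37, 55, 61, 37, ∞]
D(5):
  [∞, 83, 83, 62, 83, 75, 90]
  [62, ∞, 83, 62, 83, 75, 83]
  [62, 94, ∞, 62, 83, 75, 88]
  [79, 91, 91, ∞, 95, 75, 88]
  [62, 91, 91, 62, ∞, 75, 88]
  [62, 75, 75, 62, 75, ∞, 88]
  [61, 61, 61, 61, 61, 61, ∞]
D(6):
  [∞, 83, 83, 62, 83, 75, 90]
  [62, ∞, 83, 62, 83, 75, 83]
  [62, 94, ∞, 62, 83, 75, 88]
  [79, 91, 91, ∞, 95, 75, 88]
  [62, 91, 91, 62, ∞, 75, 88]
  [62, 75, 75, 62, 75, ∞, 88]
  [61, 61, 61, 61, 61, 61, ∞]
D(7):
  [∞, 83, 83, 62, 83, 75, 90]
  [62, ∞, 83, 62, 83, 75, 83]
  [62, 94, ∞, 62, 83, 75, 88]
  [79, 91, 91, ∞, 95, 75, 88]
  [62, 91, 91, 62, ∞, 75, 88]
  [62, 75, 75, 62, 75, ∞, 88]
  [61, 61, 61, 61, 61, 61, ∞]
Answer: T*[2][0] = 62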